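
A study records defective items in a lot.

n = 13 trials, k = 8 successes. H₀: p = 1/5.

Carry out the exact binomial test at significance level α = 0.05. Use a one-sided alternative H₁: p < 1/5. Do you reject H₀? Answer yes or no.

reject H₀: no

Exact binomial: n=13, k=8, p₀=1/5=0.2000
P(X≤8) from Σ C(n,i)·p₀^i·(1−p₀)^(n−i)
p-value (one-sided, H₁ less) = 0.99983
At α=0.05: p ≥ α → fail to reject H₀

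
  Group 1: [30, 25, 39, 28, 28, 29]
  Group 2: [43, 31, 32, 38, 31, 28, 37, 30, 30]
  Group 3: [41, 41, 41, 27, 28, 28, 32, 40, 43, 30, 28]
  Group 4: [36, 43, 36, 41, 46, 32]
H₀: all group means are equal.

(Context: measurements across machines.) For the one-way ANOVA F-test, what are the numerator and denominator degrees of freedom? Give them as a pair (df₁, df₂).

degrees of freedom = [3, 28]

k = 4 groups, N = 32 total
df = (k−1, N−k) = (4−1, 32−4) = (3, 28)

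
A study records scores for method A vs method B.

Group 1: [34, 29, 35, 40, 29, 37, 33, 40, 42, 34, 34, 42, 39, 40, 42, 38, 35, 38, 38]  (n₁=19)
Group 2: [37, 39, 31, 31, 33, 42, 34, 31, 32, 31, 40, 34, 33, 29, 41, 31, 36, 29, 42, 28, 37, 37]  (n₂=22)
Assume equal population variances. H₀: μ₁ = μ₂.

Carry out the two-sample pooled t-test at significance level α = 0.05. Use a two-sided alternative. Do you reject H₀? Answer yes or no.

reject H₀: no

x̄₁=36.789, s₁=3.994, n₁=19
x̄₂=34.455, s₂=4.372, n₂=22
s_p² = [18·3.994² + 21·4.372²]/39 = 17.6567
SE = √(s_p²·(1/19+1/22)) = 1.3160
t = (36.789−34.455)/1.3160 = 1.7742
df = 39
p-value (two-sided) = 0.08383
At α=0.05: p ≥ α → fail to reject H₀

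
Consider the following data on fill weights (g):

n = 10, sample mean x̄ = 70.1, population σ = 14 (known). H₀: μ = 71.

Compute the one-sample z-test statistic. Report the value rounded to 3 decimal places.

SE = σ/√n = 14/√10 = 4.4272
z = (x̄−μ₀)/SE = (70.1−71)/4.4272 = -0.2033

test statistic = -0.203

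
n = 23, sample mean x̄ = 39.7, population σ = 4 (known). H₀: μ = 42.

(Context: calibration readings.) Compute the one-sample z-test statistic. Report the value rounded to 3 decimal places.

test statistic = -2.758

SE = σ/√n = 4/√23 = 0.8341
z = (x̄−μ₀)/SE = (39.7−42)/0.8341 = -2.7576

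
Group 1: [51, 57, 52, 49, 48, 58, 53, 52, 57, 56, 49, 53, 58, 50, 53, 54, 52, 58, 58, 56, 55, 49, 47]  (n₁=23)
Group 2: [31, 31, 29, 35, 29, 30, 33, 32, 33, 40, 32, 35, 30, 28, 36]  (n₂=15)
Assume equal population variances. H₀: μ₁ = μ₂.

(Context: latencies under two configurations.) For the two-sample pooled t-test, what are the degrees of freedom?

degrees of freedom = 36

df = n₁ + n₂ − 2 = 23 + 15 − 2 = 36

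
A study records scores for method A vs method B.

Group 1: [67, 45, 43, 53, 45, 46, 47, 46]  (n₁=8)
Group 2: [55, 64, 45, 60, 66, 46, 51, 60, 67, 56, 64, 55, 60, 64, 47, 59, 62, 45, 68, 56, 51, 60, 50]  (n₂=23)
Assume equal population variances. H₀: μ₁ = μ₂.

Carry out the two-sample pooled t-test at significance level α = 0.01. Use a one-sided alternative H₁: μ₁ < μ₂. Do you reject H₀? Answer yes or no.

reject H₀: yes

x̄₁=49.000, s₁=7.838, n₁=8
x̄₂=57.000, s₂=7.243, n₂=23
s_p² = [7·7.838² + 22·7.243²]/29 = 54.6207
SE = √(s_p²·(1/8+1/23)) = 3.0335
t = (49.000−57.000)/3.0335 = -2.6372
df = 29
p-value (one-sided, H₁ less) = 0.00665
At α=0.01: p < α → reject H₀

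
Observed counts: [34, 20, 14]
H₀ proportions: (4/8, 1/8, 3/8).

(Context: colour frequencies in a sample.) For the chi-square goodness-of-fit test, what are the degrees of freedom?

degrees of freedom = 2

df = k − 1 = 3 − 1 = 2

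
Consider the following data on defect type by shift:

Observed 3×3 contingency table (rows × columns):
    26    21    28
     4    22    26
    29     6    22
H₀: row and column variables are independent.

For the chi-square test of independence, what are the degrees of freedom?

degrees of freedom = 4

df = (r−1)(c−1) = (3−1)·(3−1) = 4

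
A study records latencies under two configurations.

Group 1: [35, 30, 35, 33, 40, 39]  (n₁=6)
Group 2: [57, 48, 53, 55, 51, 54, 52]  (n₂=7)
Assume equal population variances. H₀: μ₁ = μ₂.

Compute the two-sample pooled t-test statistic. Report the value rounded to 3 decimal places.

test statistic = -9.529

x̄₁=35.333, s₁=3.724, n₁=6
x̄₂=52.857, s₂=2.911, n₂=7
s_p² = [5·3.724² + 6·2.911²]/11 = 10.9264
SE = √(s_p²·(1/6+1/7)) = 1.8390
t = (35.333−52.857)/1.8390 = -9.5289
df = 11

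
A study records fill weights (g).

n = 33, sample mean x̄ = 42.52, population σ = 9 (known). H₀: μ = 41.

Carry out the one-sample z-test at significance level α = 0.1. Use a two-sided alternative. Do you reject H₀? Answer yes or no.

SE = σ/√n = 9/√33 = 1.5667
z = (x̄−μ₀)/SE = (42.52−41)/1.5667 = 0.9702
p-value (two-sided) = 0.33195
At α=0.1: p ≥ α → fail to reject H₀

reject H₀: no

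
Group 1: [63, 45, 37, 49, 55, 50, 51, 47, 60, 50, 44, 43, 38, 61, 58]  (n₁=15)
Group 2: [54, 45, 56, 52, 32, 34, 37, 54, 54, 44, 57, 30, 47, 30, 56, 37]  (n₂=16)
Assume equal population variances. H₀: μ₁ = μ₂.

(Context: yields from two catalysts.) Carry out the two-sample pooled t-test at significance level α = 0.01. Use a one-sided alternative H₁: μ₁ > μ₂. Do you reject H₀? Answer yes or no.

reject H₀: no

x̄₁=50.067, s₁=8.075, n₁=15
x̄₂=44.938, s₂=10.168, n₂=16
s_p² = [14·8.075² + 15·10.168²]/29 = 84.9611
SE = √(s_p²·(1/15+1/16)) = 3.3127
t = (50.067−44.938)/3.3127 = 1.5483
df = 29
p-value (one-sided, H₁ greater) = 0.06619
At α=0.01: p ≥ α → fail to reject H₀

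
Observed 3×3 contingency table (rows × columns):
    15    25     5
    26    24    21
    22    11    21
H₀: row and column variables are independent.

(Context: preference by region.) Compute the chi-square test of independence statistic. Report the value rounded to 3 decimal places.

Row totals [45, 71, 54], col totals [63, 60, 47], n=170
χ² = (15−16.68)²/16.68 + (25−15.88)²/15.88 + (5−12.44)²/12.44 + (26−26.31)²/26.31 + (24−25.06)²/25.06 + (21−19.63)²/19.63 + (22−20.01)²/20.01 + (11−19.06)²/19.06 + (21−14.93)²/14.93 = 16.0710
df = 4

test statistic = 16.071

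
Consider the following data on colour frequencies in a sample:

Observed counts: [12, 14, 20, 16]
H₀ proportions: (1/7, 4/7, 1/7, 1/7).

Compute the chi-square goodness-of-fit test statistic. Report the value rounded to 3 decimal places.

test statistic = 33.855

n = 62; E_i = n·p_i = [8.86, 35.43, 8.86, 8.86]
χ² = (12−8.86)²/8.86 + (14−35.43)²/35.43 + (20−8.86)²/8.86 + (16−8.86)²/8.86 = 33.8548
df = 3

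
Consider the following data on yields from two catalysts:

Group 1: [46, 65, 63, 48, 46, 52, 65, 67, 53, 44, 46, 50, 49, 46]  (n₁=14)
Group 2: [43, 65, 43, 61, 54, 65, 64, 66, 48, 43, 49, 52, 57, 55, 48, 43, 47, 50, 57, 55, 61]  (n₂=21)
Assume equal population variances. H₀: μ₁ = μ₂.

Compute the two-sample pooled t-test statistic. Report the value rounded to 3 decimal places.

x̄₁=52.857, s₁=8.374, n₁=14
x̄₂=53.619, s₂=7.909, n₂=21
s_p² = [13·8.374² + 20·7.909²]/33 = 65.5354
SE = √(s_p²·(1/14+1/21)) = 2.7932
t = (52.857−53.619)/2.7932 = -0.2728
df = 33

test statistic = -0.273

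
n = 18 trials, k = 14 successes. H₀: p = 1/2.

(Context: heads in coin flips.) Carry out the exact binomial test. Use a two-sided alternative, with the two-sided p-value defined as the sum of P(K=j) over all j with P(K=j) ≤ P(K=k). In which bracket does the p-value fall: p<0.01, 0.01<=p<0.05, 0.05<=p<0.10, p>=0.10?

Exact binomial: n=18, k=14, p₀=1/2=0.5000
P(X=j) = C(n,j)·p₀^j·(1−p₀)^(n−j); p = Σ P(X=j) over j with P(X=j) ≤ P(X=14)
p-value (two-sided) = 0.03088
→ bracket: 0.01<=p<0.05

p-value bracket: 0.01<=p<0.05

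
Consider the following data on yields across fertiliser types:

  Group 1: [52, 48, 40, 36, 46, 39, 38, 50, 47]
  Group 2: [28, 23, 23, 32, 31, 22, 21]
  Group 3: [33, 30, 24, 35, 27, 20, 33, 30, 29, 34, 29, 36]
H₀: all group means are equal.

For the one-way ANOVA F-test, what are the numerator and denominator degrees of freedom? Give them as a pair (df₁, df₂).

k = 3 groups, N = 28 total
df = (k−1, N−k) = (3−1, 28−3) = (2, 25)

degrees of freedom = [2, 25]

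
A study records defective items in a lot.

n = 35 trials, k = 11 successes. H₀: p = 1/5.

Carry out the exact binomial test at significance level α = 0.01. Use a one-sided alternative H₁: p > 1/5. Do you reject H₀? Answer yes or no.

reject H₀: no

Exact binomial: n=35, k=11, p₀=1/5=0.2000
P(X≥11) from Σ C(n,i)·p₀^i·(1−p₀)^(n−i)
p-value (one-sided, H₁ greater) = 0.07471
At α=0.01: p ≥ α → fail to reject H₀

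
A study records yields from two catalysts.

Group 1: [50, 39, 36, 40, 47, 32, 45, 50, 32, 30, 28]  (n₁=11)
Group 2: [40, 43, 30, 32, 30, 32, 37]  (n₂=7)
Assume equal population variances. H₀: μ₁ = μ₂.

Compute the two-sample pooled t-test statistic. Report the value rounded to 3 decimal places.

test statistic = 1.202

x̄₁=39.000, s₁=8.075, n₁=11
x̄₂=34.857, s₂=5.178, n₂=7
s_p² = [10·8.075² + 6·5.178²]/16 = 50.8036
SE = √(s_p²·(1/11+1/7)) = 3.4462
t = (39.000−34.857)/3.4462 = 1.2022
df = 16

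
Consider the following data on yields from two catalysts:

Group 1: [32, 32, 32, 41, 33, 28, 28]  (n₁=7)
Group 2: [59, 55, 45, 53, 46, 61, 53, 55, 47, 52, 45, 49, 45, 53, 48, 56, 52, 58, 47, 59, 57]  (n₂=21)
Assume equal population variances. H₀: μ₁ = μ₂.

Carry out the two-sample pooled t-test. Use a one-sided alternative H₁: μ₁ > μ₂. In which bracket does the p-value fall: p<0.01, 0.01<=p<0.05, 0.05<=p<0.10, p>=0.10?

x̄₁=32.286, s₁=4.348, n₁=7
x̄₂=52.143, s₂=5.170, n₂=21
s_p² = [6·4.348² + 20·5.170²]/26 = 24.9231
SE = √(s_p²·(1/7+1/21)) = 2.1788
t = (32.286−52.143)/2.1788 = -9.1137
df = 26
p-value (one-sided, H₁ greater) = 1.00000
→ bracket: p>=0.10

p-value bracket: p>=0.10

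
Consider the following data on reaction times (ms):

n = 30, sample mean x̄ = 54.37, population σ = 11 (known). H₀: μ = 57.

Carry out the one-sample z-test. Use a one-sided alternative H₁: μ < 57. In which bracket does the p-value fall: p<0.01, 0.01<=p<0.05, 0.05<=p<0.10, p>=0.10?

p-value bracket: 0.05<=p<0.10

SE = σ/√n = 11/√30 = 2.0083
z = (x̄−μ₀)/SE = (54.37−57)/2.0083 = -1.3096
p-value (one-sided, H₁ less) = 0.09517
→ bracket: 0.05<=p<0.10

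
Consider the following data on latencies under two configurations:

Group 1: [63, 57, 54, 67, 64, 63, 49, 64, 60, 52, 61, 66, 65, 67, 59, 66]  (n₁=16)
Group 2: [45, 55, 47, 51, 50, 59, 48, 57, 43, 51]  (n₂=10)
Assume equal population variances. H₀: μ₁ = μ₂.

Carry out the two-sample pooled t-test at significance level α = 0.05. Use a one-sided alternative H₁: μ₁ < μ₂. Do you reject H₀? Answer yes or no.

reject H₀: no

x̄₁=61.062, s₁=5.531, n₁=16
x̄₂=50.600, s₂=5.168, n₂=10
s_p² = [15·5.531² + 9·5.168²]/24 = 29.1391
SE = √(s_p²·(1/16+1/10)) = 2.1760
t = (61.062−50.600)/2.1760 = 4.8081
df = 24
p-value (one-sided, H₁ less) = 0.99997
At α=0.05: p ≥ α → fail to reject H₀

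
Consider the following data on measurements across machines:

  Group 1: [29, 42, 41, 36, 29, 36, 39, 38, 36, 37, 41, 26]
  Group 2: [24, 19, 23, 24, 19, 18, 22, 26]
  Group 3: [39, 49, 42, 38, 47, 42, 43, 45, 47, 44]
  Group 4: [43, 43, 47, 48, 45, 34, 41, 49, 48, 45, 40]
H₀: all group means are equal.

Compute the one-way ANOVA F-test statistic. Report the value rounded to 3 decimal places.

Group means [35.83, 21.88, 43.60, 43.91], grand mean 37.171
SSB = Σnᵢ(x̄ᵢ−x̄)² = 2805.954; SSW = ΣΣ(x−x̄ᵢ)² = 663.851
MSB = 2805.954/3 = 935.3180; MSW = 663.851/37 = 17.9419
F = MSB/MSW = 52.1303
df = (3, 37)

test statistic = 52.130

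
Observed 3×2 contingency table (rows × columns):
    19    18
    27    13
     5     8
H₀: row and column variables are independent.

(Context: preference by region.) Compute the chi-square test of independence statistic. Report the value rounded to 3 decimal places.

test statistic = 4.092

Row totals [37, 40, 13], col totals [51, 39], n=90
χ² = (19−20.97)²/20.97 + (18−16.03)²/16.03 + (27−22.67)²/22.67 + (13−17.33)²/17.33 + (5−7.37)²/7.37 + (8−5.63)²/5.63 = 4.0921
df = 2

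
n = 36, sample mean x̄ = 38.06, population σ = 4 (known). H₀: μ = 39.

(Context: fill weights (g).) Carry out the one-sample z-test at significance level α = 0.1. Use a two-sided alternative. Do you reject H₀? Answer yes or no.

SE = σ/√n = 4/√36 = 0.6667
z = (x̄−μ₀)/SE = (38.06−39)/0.6667 = -1.4100
p-value (two-sided) = 0.15854
At α=0.1: p ≥ α → fail to reject H₀

reject H₀: no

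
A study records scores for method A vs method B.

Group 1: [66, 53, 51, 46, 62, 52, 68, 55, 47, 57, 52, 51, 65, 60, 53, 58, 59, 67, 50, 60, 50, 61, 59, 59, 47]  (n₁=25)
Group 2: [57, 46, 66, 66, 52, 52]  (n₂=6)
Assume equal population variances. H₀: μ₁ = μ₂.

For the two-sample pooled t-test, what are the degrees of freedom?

degrees of freedom = 29

df = n₁ + n₂ − 2 = 25 + 6 − 2 = 29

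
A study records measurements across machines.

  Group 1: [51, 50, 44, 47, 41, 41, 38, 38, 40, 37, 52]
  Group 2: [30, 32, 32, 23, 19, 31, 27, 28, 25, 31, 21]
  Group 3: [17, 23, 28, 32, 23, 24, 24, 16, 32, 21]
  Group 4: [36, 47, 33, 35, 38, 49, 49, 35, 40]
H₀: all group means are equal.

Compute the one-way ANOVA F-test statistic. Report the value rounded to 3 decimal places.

Group means [43.55, 27.18, 24.00, 40.22], grand mean 33.659
SSB = Σnᵢ(x̄ᵢ−x̄)² = 2857.300; SSW = ΣΣ(x−x̄ᵢ)² = 1119.919
MSB = 2857.300/3 = 952.4334; MSW = 1119.919/37 = 30.2681
F = MSB/MSW = 31.4666
df = (3, 37)

test statistic = 31.467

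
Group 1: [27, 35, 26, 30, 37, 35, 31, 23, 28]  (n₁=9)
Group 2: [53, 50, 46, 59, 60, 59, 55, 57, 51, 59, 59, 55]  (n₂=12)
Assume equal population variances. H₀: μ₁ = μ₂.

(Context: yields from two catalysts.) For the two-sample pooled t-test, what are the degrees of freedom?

degrees of freedom = 19

df = n₁ + n₂ − 2 = 9 + 12 − 2 = 19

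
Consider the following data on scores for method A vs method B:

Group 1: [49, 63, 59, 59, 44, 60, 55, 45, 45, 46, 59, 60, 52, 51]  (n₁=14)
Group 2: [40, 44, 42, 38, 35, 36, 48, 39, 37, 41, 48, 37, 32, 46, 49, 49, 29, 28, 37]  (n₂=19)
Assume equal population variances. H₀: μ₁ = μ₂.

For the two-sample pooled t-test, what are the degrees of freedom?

degrees of freedom = 31

df = n₁ + n₂ − 2 = 14 + 19 − 2 = 31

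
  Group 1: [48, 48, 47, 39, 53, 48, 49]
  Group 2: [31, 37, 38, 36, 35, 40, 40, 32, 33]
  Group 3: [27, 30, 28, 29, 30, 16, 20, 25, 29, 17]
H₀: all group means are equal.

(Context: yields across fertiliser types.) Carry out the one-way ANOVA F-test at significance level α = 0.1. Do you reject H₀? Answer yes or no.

reject H₀: yes

Group means [47.43, 35.78, 25.10], grand mean 34.808
SSB = Σnᵢ(x̄ᵢ−x̄)² = 2065.869; SSW = ΣΣ(x−x̄ᵢ)² = 458.170
MSB = 2065.869/2 = 1032.9343; MSW = 458.170/23 = 19.9204
F = MSB/MSW = 51.8530
df = (2, 23)
p-value (upper-tail) = 0.00000
At α=0.1: p < α → reject H₀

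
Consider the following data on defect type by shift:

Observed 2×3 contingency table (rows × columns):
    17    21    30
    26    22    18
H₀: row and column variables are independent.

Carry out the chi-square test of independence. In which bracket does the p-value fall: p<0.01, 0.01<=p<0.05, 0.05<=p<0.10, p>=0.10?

Row totals [68, 66], col totals [43, 43, 48], n=134
χ² = (17−21.82)²/21.82 + (21−21.82)²/21.82 + (30−24.36)²/24.36 + (26−21.18)²/21.18 + (22−21.18)²/21.18 + (18−23.64)²/23.64 = 4.8782
df = 2
p-value (upper-tail) = 0.08724
→ bracket: 0.05<=p<0.10

p-value bracket: 0.05<=p<0.10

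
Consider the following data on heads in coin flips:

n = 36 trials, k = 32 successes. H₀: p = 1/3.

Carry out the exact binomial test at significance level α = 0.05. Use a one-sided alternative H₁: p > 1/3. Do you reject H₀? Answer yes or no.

reject H₀: yes

Exact binomial: n=36, k=32, p₀=1/3=0.3333
P(X≥32) from Σ C(n,i)·p₀^i·(1−p₀)^(n−i)
p-value (one-sided, H₁ greater) = 0.00000
At α=0.05: p < α → reject H₀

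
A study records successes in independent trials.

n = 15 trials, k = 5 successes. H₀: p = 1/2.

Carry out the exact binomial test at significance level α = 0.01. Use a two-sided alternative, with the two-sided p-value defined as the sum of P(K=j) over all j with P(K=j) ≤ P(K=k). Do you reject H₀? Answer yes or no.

reject H₀: no

Exact binomial: n=15, k=5, p₀=1/2=0.5000
P(X=j) = C(n,j)·p₀^j·(1−p₀)^(n−j); p = Σ P(X=j) over j with P(X=j) ≤ P(X=5)
p-value (two-sided) = 0.30176
At α=0.01: p ≥ α → fail to reject H₀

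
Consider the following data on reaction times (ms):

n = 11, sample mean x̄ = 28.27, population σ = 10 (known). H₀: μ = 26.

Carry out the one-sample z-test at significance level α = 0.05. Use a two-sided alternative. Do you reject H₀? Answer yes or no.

SE = σ/√n = 10/√11 = 3.0151
z = (x̄−μ₀)/SE = (28.27−26)/3.0151 = 0.7529
p-value (two-sided) = 0.45153
At α=0.05: p ≥ α → fail to reject H₀

reject H₀: no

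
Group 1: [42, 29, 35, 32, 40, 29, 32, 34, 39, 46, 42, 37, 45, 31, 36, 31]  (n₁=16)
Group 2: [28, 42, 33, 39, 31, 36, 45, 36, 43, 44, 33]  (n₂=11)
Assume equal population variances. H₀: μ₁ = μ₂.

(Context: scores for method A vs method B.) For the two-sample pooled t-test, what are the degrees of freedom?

degrees of freedom = 25

df = n₁ + n₂ − 2 = 16 + 11 − 2 = 25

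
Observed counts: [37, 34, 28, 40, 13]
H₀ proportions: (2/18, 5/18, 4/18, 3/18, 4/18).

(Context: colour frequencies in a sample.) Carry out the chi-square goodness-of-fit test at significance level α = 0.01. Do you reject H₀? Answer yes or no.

n = 152; E_i = n·p_i = [16.89, 42.22, 33.78, 25.33, 33.78]
χ² = (37−16.89)²/16.89 + (34−42.22)²/42.22 + (28−33.78)²/33.78 + (40−25.33)²/25.33 + (13−33.78)²/33.78 = 47.8099
df = 4
p-value (upper-tail) = 0.00000
At α=0.01: p < α → reject H₀

reject H₀: yes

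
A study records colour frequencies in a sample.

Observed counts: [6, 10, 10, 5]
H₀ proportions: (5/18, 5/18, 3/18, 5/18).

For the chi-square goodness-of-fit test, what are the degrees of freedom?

df = k − 1 = 4 − 1 = 3

degrees of freedom = 3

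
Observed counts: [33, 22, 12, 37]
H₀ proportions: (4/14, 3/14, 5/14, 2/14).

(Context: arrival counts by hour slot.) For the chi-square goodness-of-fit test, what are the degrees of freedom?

degrees of freedom = 3

df = k − 1 = 4 − 1 = 3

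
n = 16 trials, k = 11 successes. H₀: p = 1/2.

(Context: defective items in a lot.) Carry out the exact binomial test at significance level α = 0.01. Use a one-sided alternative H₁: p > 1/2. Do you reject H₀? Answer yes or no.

Exact binomial: n=16, k=11, p₀=1/2=0.5000
P(X≥11) from Σ C(n,i)·p₀^i·(1−p₀)^(n−i)
p-value (one-sided, H₁ greater) = 0.10506
At α=0.01: p ≥ α → fail to reject H₀

reject H₀: no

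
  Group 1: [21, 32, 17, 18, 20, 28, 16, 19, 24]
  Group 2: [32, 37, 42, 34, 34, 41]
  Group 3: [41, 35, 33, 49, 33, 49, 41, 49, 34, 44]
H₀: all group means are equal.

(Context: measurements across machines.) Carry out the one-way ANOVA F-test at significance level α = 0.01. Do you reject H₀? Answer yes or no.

reject H₀: yes

Group means [21.67, 36.67, 40.80], grand mean 32.920
SSB = Σnᵢ(x̄ᵢ−x̄)² = 1844.907; SSW = ΣΣ(x−x̄ᵢ)² = 726.933
MSB = 1844.907/2 = 922.4533; MSW = 726.933/22 = 33.0424
F = MSB/MSW = 27.9172
df = (2, 22)
p-value (upper-tail) = 0.00000
At α=0.01: p < α → reject H₀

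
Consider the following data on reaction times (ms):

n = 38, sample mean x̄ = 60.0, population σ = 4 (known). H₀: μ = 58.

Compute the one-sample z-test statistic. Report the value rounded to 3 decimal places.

SE = σ/√n = 4/√38 = 0.6489
z = (x̄−μ₀)/SE = (60.0−58)/0.6489 = 3.0822

test statistic = 3.082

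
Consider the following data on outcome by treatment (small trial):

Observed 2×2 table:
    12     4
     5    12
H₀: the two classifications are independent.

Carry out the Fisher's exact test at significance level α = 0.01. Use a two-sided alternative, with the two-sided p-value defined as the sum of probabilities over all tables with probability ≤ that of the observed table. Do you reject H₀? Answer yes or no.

reject H₀: no

Margins: r₁=16, r₂=17, c₁=17, c₂=16, n=33
p_obs = C(16,12)·C(17,5)/C(33,17); sum pmf over tables with pmf ≤ p_obs
p-value (two-sided) = 0.01492
At α=0.01: p ≥ α → fail to reject H₀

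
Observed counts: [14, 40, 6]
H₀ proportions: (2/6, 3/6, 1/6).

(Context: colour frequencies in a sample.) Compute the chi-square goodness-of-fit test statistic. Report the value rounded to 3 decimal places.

test statistic = 6.733

n = 60; E_i = n·p_i = [20.00, 30.00, 10.00]
χ² = (14−20.00)²/20.00 + (40−30.00)²/30.00 + (6−10.00)²/10.00 = 6.7333
df = 2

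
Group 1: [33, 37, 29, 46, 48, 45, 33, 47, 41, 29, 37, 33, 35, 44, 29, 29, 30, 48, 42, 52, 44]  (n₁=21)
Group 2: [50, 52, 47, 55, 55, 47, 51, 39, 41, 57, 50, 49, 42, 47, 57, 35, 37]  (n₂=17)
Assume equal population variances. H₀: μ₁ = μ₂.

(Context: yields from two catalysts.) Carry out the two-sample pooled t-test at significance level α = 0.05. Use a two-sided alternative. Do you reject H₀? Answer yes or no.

x̄₁=38.619, s₁=7.593, n₁=21
x̄₂=47.706, s₂=6.854, n₂=17
s_p² = [20·7.593² + 16·6.854²]/36 = 52.9023
SE = √(s_p²·(1/21+1/17)) = 2.3730
t = (38.619−47.706)/2.3730 = -3.8293
df = 36
p-value (two-sided) = 0.00049
At α=0.05: p < α → reject H₀

reject H₀: yes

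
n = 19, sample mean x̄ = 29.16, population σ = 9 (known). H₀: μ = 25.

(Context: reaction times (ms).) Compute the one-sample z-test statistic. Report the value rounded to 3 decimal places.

SE = σ/√n = 9/√19 = 2.0647
z = (x̄−μ₀)/SE = (29.16−25)/2.0647 = 2.0148

test statistic = 2.015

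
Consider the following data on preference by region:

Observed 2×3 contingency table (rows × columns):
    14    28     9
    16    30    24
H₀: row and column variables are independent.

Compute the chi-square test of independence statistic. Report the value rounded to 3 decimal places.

Row totals [51, 70], col totals [30, 58, 33], n=121
χ² = (14−12.64)²/12.64 + (28−24.45)²/24.45 + (9−13.91)²/13.91 + (16−17.36)²/17.36 + (30−33.55)²/33.55 + (24−19.09)²/19.09 = 4.1391
df = 2

test statistic = 4.139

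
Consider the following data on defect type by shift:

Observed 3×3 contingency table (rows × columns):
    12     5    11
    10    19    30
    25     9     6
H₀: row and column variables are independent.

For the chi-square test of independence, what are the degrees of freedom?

degrees of freedom = 4

df = (r−1)(c−1) = (3−1)·(3−1) = 4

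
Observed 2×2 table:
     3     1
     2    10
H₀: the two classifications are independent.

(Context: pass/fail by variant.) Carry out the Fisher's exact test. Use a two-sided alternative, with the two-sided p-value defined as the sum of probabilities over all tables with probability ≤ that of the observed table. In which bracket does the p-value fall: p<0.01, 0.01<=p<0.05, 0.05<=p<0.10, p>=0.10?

Margins: r₁=4, r₂=12, c₁=5, c₂=11, n=16
p_obs = C(4,3)·C(12,2)/C(16,5); sum pmf over tables with pmf ≤ p_obs
p-value (two-sided) = 0.06319
→ bracket: 0.05<=p<0.10

p-value bracket: 0.05<=p<0.10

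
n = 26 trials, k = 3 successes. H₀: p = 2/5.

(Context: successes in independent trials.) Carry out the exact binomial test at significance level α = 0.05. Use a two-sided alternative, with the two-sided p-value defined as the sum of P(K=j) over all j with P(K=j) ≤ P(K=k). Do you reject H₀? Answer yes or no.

Exact binomial: n=26, k=3, p₀=2/5=0.4000
P(X=j) = C(n,j)·p₀^j·(1−p₀)^(n−j); p = Σ P(X=j) over j with P(X=j) ≤ P(X=3)
p-value (two-sided) = 0.00224
At α=0.05: p < α → reject H₀

reject H₀: yes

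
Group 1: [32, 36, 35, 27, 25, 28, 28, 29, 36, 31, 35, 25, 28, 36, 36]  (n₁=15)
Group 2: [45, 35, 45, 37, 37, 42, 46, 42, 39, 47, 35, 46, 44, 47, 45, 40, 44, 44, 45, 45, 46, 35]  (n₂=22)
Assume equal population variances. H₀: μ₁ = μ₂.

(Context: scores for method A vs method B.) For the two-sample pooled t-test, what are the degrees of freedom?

degrees of freedom = 35

df = n₁ + n₂ − 2 = 15 + 22 − 2 = 35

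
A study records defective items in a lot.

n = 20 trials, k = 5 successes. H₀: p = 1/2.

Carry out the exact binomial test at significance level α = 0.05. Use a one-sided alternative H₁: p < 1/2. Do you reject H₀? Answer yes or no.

Exact binomial: n=20, k=5, p₀=1/2=0.5000
P(X≤5) from Σ C(n,i)·p₀^i·(1−p₀)^(n−i)
p-value (one-sided, H₁ less) = 0.02069
At α=0.05: p < α → reject H₀

reject H₀: yes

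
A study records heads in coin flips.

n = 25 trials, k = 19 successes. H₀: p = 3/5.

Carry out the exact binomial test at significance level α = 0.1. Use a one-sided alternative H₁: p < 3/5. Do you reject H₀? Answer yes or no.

Exact binomial: n=25, k=19, p₀=3/5=0.6000
P(X≤19) from Σ C(n,i)·p₀^i·(1−p₀)^(n−i)
p-value (one-sided, H₁ less) = 0.97064
At α=0.1: p ≥ α → fail to reject H₀

reject H₀: no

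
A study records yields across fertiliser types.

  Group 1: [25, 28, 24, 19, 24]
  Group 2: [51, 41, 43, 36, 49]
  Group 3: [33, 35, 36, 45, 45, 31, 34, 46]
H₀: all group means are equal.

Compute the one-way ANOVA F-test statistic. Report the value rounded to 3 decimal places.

test statistic = 17.735

Group means [24.00, 44.00, 38.12], grand mean 35.833
SSB = Σnᵢ(x̄ᵢ−x̄)² = 1075.625; SSW = ΣΣ(x−x̄ᵢ)² = 454.875
MSB = 1075.625/2 = 537.8125; MSW = 454.875/15 = 30.3250
F = MSB/MSW = 17.7350
df = (2, 15)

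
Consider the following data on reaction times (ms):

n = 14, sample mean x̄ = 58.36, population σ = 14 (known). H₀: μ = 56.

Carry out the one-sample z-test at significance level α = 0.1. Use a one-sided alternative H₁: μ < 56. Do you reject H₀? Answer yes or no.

SE = σ/√n = 14/√14 = 3.7417
z = (x̄−μ₀)/SE = (58.36−56)/3.7417 = 0.6307
p-value (one-sided, H₁ less) = 0.73589
At α=0.1: p ≥ α → fail to reject H₀

reject H₀: no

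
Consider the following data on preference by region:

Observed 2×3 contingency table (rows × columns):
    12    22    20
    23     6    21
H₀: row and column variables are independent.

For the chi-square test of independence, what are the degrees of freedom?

degrees of freedom = 2

df = (r−1)(c−1) = (2−1)·(3−1) = 2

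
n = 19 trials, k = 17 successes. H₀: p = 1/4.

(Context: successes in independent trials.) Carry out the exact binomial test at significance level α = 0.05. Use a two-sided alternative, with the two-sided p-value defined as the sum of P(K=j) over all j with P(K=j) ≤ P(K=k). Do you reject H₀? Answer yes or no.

Exact binomial: n=19, k=17, p₀=1/4=0.2500
P(X=j) = C(n,j)·p₀^j·(1−p₀)^(n−j); p = Σ P(X=j) over j with P(X=j) ≤ P(X=17)
p-value (two-sided) = 0.00000
At α=0.05: p < α → reject H₀

reject H₀: yes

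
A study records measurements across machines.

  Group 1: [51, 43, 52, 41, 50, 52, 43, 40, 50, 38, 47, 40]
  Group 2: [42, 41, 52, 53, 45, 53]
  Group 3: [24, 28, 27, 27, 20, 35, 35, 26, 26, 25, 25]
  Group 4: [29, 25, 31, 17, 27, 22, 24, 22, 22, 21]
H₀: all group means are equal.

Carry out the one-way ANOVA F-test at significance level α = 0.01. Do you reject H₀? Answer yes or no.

reject H₀: yes

Group means [45.58, 47.67, 27.09, 24.00], grand mean 35.154
SSB = Σnᵢ(x̄ᵢ−x̄)² = 4203.918; SSW = ΣΣ(x−x̄ᵢ)² = 817.159
MSB = 4203.918/3 = 1401.3059; MSW = 817.159/35 = 23.3474
F = MSB/MSW = 60.0198
df = (3, 35)
p-value (upper-tail) = 0.00000
At α=0.01: p < α → reject H₀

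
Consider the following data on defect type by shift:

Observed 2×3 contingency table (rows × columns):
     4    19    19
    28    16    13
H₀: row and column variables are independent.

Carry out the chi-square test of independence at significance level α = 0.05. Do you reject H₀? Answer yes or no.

reject H₀: yes

Row totals [42, 57], col totals [32, 35, 32], n=99
χ² = (4−13.58)²/13.58 + (19−14.85)²/14.85 + (19−13.58)²/13.58 + (28−18.42)²/18.42 + (16−20.15)²/20.15 + (13−18.42)²/18.42 = 17.5114
df = 2
p-value (upper-tail) = 0.00016
At α=0.05: p < α → reject H₀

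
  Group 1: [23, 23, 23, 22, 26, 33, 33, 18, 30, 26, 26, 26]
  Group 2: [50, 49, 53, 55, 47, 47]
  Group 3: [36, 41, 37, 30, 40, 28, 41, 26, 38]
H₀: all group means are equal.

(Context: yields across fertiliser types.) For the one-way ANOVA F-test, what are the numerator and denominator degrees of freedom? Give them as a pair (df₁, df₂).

k = 3 groups, N = 27 total
df = (k−1, N−k) = (3−1, 27−3) = (2, 24)

degrees of freedom = [2, 24]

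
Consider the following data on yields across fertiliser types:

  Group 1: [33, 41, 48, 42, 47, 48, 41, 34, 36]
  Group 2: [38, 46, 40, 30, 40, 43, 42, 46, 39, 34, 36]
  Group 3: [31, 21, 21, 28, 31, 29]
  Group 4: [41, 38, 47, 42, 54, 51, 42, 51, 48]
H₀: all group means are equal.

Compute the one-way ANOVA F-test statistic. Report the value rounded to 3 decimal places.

Group means [41.11, 39.45, 26.83, 46.00], grand mean 39.400
SSB = Σnᵢ(x̄ᵢ−x̄)² = 1365.951; SSW = ΣΣ(x−x̄ᵢ)² = 860.449
MSB = 1365.951/3 = 455.3168; MSW = 860.449/31 = 27.7564
F = MSB/MSW = 16.4040
df = (3, 31)

test statistic = 16.404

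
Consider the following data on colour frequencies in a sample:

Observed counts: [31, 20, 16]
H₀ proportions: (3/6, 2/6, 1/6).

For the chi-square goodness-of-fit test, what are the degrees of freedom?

df = k − 1 = 3 − 1 = 2

degrees of freedom = 2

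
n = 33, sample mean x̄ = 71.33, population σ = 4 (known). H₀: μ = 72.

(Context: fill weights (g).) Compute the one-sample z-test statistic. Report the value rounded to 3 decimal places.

test statistic = -0.962

SE = σ/√n = 4/√33 = 0.6963
z = (x̄−μ₀)/SE = (71.33−72)/0.6963 = -0.9622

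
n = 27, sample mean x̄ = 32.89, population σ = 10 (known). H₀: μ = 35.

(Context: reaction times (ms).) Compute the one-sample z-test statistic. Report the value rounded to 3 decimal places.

test statistic = -1.096

SE = σ/√n = 10/√27 = 1.9245
z = (x̄−μ₀)/SE = (32.89−35)/1.9245 = -1.0964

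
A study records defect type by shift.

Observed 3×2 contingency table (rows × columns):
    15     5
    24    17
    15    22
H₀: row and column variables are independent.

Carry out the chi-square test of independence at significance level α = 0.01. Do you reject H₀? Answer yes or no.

Row totals [20, 41, 37], col totals [54, 44], n=98
χ² = (15−11.02)²/11.02 + (5−8.98)²/8.98 + (24−22.59)²/22.59 + (17−18.41)²/18.41 + (15−20.39)²/20.39 + (22−16.61)²/16.61 = 6.5674
df = 2
p-value (upper-tail) = 0.03749
At α=0.01: p ≥ α → fail to reject H₀

reject H₀: no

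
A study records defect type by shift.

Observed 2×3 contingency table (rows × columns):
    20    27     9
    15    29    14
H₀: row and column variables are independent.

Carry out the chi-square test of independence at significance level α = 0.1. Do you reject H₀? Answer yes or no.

reject H₀: no

Row totals [56, 58], col totals [35, 56, 23], n=114
χ² = (20−17.19)²/17.19 + (27−27.51)²/27.51 + (9−11.30)²/11.30 + (15−17.81)²/17.81 + (29−28.49)²/28.49 + (14−11.70)²/11.70 = 1.8381
df = 2
p-value (upper-tail) = 0.39889
At α=0.1: p ≥ α → fail to reject H₀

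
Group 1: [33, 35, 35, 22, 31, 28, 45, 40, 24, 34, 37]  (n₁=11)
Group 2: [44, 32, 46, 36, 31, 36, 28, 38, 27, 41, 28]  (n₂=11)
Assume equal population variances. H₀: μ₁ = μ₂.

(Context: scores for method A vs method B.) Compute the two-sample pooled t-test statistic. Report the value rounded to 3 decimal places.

test statistic = -0.737

x̄₁=33.091, s₁=6.700, n₁=11
x̄₂=35.182, s₂=6.600, n₂=11
s_p² = [10·6.700² + 10·6.600²]/20 = 44.2273
SE = √(s_p²·(1/11+1/11)) = 2.8357
t = (33.091−35.182)/2.8357 = -0.7373
df = 20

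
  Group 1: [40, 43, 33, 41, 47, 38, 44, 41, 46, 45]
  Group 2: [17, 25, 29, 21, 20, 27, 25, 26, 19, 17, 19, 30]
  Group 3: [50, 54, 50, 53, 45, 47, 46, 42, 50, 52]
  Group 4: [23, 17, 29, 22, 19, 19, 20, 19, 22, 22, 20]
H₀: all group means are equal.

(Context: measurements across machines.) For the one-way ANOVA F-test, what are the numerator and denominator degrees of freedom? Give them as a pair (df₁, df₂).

k = 4 groups, N = 43 total
df = (k−1, N−k) = (4−1, 43−4) = (3, 39)

degrees of freedom = [3, 39]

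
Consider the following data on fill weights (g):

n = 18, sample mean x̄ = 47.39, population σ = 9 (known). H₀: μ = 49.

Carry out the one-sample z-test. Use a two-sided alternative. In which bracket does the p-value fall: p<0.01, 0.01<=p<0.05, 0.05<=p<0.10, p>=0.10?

SE = σ/√n = 9/√18 = 2.1213
z = (x̄−μ₀)/SE = (47.39−49)/2.1213 = -0.7590
p-value (two-sided) = 0.44788
→ bracket: p>=0.10

p-value bracket: p>=0.10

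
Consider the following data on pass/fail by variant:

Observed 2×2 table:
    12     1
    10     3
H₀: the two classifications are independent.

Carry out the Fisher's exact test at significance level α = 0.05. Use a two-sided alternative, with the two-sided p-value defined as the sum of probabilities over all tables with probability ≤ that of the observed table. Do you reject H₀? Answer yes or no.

reject H₀: no

Margins: r₁=13, r₂=13, c₁=22, c₂=4, n=26
p_obs = C(13,12)·C(13,10)/C(26,22); sum pmf over tables with pmf ≤ p_obs
p-value (two-sided) = 0.59304
At α=0.05: p ≥ α → fail to reject H₀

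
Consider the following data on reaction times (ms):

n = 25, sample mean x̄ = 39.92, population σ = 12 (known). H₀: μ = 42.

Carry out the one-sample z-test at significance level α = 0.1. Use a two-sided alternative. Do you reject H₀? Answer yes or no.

reject H₀: no

SE = σ/√n = 12/√25 = 2.4000
z = (x̄−μ₀)/SE = (39.92−42)/2.4000 = -0.8667
p-value (two-sided) = 0.38612
At α=0.1: p ≥ α → fail to reject H₀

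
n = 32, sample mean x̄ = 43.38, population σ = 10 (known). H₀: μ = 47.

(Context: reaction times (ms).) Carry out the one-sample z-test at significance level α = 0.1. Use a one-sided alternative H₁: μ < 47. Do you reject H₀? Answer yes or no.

reject H₀: yes

SE = σ/√n = 10/√32 = 1.7678
z = (x̄−μ₀)/SE = (43.38−47)/1.7678 = -2.0478
p-value (one-sided, H₁ less) = 0.02029
At α=0.1: p < α → reject H₀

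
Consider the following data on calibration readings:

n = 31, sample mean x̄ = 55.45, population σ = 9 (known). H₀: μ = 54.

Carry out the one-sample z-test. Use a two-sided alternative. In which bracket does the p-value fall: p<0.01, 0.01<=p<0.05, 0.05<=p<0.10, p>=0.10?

p-value bracket: p>=0.10

SE = σ/√n = 9/√31 = 1.6164
z = (x̄−μ₀)/SE = (55.45−54)/1.6164 = 0.8970
p-value (two-sided) = 0.36970
→ bracket: p>=0.10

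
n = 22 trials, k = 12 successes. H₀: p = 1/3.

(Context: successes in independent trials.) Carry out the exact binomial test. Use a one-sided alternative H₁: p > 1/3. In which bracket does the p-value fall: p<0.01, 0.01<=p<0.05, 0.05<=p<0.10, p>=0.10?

Exact binomial: n=22, k=12, p₀=1/3=0.3333
P(X≥12) from Σ C(n,i)·p₀^i·(1−p₀)^(n−i)
p-value (one-sided, H₁ greater) = 0.03270
→ bracket: 0.01<=p<0.05

p-value bracket: 0.01<=p<0.05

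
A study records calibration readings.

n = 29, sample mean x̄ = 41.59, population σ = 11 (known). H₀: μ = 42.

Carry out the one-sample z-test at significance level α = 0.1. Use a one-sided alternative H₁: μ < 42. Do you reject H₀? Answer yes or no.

reject H₀: no

SE = σ/√n = 11/√29 = 2.0426
z = (x̄−μ₀)/SE = (41.59−42)/2.0426 = -0.2007
p-value (one-sided, H₁ less) = 0.42046
At α=0.1: p ≥ α → fail to reject H₀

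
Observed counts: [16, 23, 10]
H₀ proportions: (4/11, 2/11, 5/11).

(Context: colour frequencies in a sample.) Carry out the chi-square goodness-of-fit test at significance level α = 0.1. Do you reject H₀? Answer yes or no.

n = 49; E_i = n·p_i = [17.82, 8.91, 22.27]
χ² = (16−17.82)²/17.82 + (23−8.91)²/8.91 + (10−22.27)²/22.27 = 29.2347
df = 2
p-value (upper-tail) = 0.00000
At α=0.1: p < α → reject H₀

reject H₀: yes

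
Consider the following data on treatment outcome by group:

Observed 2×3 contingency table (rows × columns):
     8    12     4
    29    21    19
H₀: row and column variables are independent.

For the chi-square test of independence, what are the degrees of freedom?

degrees of freedom = 2

df = (r−1)(c−1) = (2−1)·(3−1) = 2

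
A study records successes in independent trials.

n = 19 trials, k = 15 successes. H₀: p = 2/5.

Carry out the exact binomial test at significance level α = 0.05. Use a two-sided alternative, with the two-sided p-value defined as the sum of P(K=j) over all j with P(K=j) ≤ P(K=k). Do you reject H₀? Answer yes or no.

Exact binomial: n=19, k=15, p₀=2/5=0.4000
P(X=j) = C(n,j)·p₀^j·(1−p₀)^(n−j); p = Σ P(X=j) over j with P(X=j) ≤ P(X=15)
p-value (two-sided) = 0.00070
At α=0.05: p < α → reject H₀

reject H₀: yes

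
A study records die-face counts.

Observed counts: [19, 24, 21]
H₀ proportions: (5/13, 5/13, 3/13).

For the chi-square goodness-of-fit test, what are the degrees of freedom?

df = k − 1 = 3 − 1 = 2

degrees of freedom = 2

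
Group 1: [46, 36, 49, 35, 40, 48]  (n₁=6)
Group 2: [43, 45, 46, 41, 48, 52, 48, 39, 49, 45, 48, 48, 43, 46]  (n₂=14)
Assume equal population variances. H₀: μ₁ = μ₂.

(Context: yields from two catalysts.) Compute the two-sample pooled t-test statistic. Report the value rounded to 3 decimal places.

test statistic = -1.619

x̄₁=42.333, s₁=6.154, n₁=6
x̄₂=45.786, s₂=3.446, n₂=14
s_p² = [5·6.154² + 13·3.446²]/18 = 19.0939
SE = √(s_p²·(1/6+1/14)) = 2.1322
t = (42.333−45.786)/2.1322 = -1.6192
df = 18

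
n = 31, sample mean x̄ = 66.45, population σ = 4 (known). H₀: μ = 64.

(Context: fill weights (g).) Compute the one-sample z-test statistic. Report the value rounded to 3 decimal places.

test statistic = 3.410

SE = σ/√n = 4/√31 = 0.7184
z = (x̄−μ₀)/SE = (66.45−64)/0.7184 = 3.4103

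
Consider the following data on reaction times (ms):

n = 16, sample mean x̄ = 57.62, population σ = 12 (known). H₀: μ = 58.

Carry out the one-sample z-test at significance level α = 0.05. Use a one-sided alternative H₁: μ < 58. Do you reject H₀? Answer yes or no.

SE = σ/√n = 12/√16 = 3.0000
z = (x̄−μ₀)/SE = (57.62−58)/3.0000 = -0.1267
p-value (one-sided, H₁ less) = 0.44960
At α=0.05: p ≥ α → fail to reject H₀

reject H₀: no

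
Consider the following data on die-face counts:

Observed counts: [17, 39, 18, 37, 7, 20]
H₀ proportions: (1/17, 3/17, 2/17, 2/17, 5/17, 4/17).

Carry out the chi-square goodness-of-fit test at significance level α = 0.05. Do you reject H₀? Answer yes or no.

reject H₀: yes

n = 138; E_i = n·p_i = [8.12, 24.35, 16.24, 16.24, 40.59, 32.47]
χ² = (17−8.12)²/8.12 + (39−24.35)²/24.35 + (18−16.24)²/16.24 + (37−16.24)²/16.24 + (7−40.59)²/40.59 + (20−32.47)²/32.47 = 77.8630
df = 5
p-value (upper-tail) = 0.00000
At α=0.05: p < α → reject H₀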